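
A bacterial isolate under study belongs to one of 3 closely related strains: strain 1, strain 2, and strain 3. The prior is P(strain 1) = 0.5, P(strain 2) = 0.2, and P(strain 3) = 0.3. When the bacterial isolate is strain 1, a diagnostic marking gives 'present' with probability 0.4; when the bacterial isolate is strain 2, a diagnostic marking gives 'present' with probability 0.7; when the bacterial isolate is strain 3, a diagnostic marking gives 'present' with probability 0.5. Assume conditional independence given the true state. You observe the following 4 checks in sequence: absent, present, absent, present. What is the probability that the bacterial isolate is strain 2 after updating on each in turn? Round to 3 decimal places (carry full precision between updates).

After 'absent': normaliser = 0.6·0.5000 + 0.3·0.2000 + 0.5·0.3000; P(strain 1) ≈ 0.5882, P(strain 2) ≈ 0.1176, P(strain 3) ≈ 0.2941
After 'present': normaliser = 0.4·0.5882 + 0.7·0.1176 + 0.5·0.2941; P(strain 1) ≈ 0.5063, P(strain 2) ≈ 0.1772, P(strain 3) ≈ 0.3165
After 'absent': normaliser = 0.6·0.5063 + 0.3·0.1772 + 0.5·0.3165; P(strain 1) ≈ 0.5897, P(strain 2) ≈ 0.1032, P(strain 3) ≈ 0.3071
After 'present': normaliser = 0.4·0.5897 + 0.7·0.1032 + 0.5·0.3071; P(strain 1) ≈ 0.5109, P(strain 2) ≈ 0.1565, P(strain 3) ≈ 0.3326

0.156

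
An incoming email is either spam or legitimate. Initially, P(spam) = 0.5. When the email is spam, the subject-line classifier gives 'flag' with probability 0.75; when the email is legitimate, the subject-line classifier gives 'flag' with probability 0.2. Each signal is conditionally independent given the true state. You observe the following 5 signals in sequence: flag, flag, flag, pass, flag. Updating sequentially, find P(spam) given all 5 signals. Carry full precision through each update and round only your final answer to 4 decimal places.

After 'flag': P(spam) = 0.75·0.5000 / (0.75·0.5000 + 0.2·0.5000) ≈ 0.7895
After 'flag': P(spam) = 0.75·0.7895 / (0.75·0.7895 + 0.2·0.2105) ≈ 0.9336
After 'flag': P(spam) = 0.75·0.9336 / (0.75·0.9336 + 0.2·0.0664) ≈ 0.9814
After 'pass': P(spam) = 0.25·0.9814 / (0.25·0.9814 + 0.8·0.0186) ≈ 0.9428
After 'flag': P(spam) = 0.75·0.9428 / (0.75·0.9428 + 0.2·0.0572) ≈ 0.9841

0.9841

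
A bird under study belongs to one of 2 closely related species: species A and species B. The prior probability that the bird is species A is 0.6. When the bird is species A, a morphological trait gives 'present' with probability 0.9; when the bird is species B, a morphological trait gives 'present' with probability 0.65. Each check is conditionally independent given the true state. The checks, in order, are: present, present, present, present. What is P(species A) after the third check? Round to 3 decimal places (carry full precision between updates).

0.799

After 'present': P(species A) = 0.9·0.6000 / (0.9·0.6000 + 0.65·0.4000) ≈ 0.6750
After 'present': P(species A) = 0.9·0.6750 / (0.9·0.6750 + 0.65·0.3250) ≈ 0.7420
After 'present': P(species A) = 0.9·0.7420 / (0.9·0.7420 + 0.65·0.2580) ≈ 0.7993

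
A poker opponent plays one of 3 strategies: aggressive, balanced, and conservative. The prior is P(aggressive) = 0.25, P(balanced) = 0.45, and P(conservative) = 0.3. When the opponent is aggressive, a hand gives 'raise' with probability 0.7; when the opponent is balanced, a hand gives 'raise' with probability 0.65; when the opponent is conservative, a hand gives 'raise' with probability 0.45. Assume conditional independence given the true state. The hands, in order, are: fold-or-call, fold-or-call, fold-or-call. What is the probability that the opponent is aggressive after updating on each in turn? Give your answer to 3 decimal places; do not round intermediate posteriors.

Each posterior becomes the prior for the next update.
After 'fold-or-call': normaliser = 0.3·0.2500 + 0.35·0.4500 + 0.55·0.3000; P(aggressive) ≈ 0.1887, P(balanced) ≈ 0.3962, P(conservative) ≈ 0.4151
After 'fold-or-call': normaliser = 0.3·0.1887 + 0.35·0.3962 + 0.55·0.4151; P(aggressive) ≈ 0.1336, P(balanced) ≈ 0.3274, P(conservative) ≈ 0.5390
After 'fold-or-call': normaliser = 0.3·0.1336 + 0.35·0.3274 + 0.55·0.5390; P(aggressive) ≈ 0.0889, P(balanced) ≈ 0.2540, P(conservative) ≈ 0.6571

0.089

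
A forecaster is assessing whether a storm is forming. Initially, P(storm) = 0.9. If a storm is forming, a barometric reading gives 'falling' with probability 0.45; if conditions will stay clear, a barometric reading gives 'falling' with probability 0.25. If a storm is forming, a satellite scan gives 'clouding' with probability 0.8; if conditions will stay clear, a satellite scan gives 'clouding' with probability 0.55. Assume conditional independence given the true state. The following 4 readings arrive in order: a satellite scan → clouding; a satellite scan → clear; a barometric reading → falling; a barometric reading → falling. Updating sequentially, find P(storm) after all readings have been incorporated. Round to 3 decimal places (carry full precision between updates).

After a satellite scan='clouding': P(storm) = 0.8·0.9000 / (0.8·0.9000 + 0.55·0.1000) ≈ 0.9290
After a satellite scan='clear': P(storm) = 0.2·0.9290 / (0.2·0.9290 + 0.45·0.0710) ≈ 0.8533
After a barometric reading='falling': P(storm) = 0.45·0.8533 / (0.45·0.8533 + 0.25·0.1467) ≈ 0.9128
After a barometric reading='falling': P(storm) = 0.45·0.9128 / (0.45·0.9128 + 0.25·0.0872) ≈ 0.9496

0.950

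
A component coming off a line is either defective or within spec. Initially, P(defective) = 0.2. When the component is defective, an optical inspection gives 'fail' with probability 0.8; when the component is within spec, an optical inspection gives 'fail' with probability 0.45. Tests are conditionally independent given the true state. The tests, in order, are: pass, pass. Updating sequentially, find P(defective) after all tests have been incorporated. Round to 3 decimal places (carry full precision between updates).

0.032

After 'pass': P(defective) = 0.2·0.2000 / (0.2·0.2000 + 0.55·0.8000) ≈ 0.0833
After 'pass': P(defective) = 0.2·0.0833 / (0.2·0.0833 + 0.55·0.9167) ≈ 0.0320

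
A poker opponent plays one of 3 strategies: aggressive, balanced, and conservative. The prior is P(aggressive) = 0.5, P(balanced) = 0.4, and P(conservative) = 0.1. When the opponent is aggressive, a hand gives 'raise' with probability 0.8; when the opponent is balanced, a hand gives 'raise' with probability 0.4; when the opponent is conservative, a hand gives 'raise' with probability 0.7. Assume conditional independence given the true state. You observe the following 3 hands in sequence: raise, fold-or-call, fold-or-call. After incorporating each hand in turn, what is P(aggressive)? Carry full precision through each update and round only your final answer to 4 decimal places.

After 'raise': normaliser = 0.8·0.5000 + 0.4·0.4000 + 0.7·0.1000; P(aggressive) ≈ 0.6349, P(balanced) ≈ 0.2540, P(conservative) ≈ 0.1111
After 'fold-or-call': normaliser = 0.2·0.6349 + 0.6·0.2540 + 0.3·0.1111; P(aggressive) ≈ 0.4061, P(balanced) ≈ 0.4873, P(conservative) ≈ 0.1066
After 'fold-or-call': normaliser = 0.2·0.4061 + 0.6·0.4873 + 0.3·0.1066; P(aggressive) ≈ 0.2003, P(balanced) ≈ 0.7209, P(conservative) ≈ 0.0788

0.2003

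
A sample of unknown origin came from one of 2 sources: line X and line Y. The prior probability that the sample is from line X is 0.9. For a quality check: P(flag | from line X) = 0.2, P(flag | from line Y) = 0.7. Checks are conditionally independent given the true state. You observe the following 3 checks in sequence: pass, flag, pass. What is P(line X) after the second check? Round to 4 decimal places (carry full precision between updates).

0.8727

Each posterior becomes the prior for the next update.
After 'pass': P(line X) = 0.8·0.9000 / (0.8·0.9000 + 0.3·0.1000) ≈ 0.9600
After 'flag': P(line X) = 0.2·0.9600 / (0.2·0.9600 + 0.7·0.0400) ≈ 0.8727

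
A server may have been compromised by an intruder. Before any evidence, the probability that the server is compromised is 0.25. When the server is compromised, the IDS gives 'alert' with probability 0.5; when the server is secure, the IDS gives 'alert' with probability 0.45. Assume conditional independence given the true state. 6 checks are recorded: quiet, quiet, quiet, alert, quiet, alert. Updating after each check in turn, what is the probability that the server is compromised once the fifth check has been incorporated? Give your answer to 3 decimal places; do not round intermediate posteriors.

0.202

After 'quiet': P(compromised) = 0.5·0.2500 / (0.5·0.2500 + 0.55·0.7500) ≈ 0.2326
After 'quiet': P(compromised) = 0.5·0.2326 / (0.5·0.2326 + 0.55·0.7674) ≈ 0.2160
After 'quiet': P(compromised) = 0.5·0.2160 / (0.5·0.2160 + 0.55·0.7840) ≈ 0.2003
After 'alert': P(compromised) = 0.5·0.2003 / (0.5·0.2003 + 0.45·0.7997) ≈ 0.2177
After 'quiet': P(compromised) = 0.5·0.2177 / (0.5·0.2177 + 0.55·0.7823) ≈ 0.2019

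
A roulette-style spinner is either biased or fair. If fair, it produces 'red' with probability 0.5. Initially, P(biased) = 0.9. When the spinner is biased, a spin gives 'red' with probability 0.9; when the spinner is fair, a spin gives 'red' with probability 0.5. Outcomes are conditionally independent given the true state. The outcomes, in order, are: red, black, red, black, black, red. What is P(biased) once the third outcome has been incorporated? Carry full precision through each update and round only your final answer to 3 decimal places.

0.854

After 'red': P(biased) = 0.9·0.9000 / (0.9·0.9000 + 0.5·0.1000) ≈ 0.9419
After 'black': P(biased) = 0.1·0.9419 / (0.1·0.9419 + 0.5·0.0581) ≈ 0.7642
After 'red': P(biased) = 0.9·0.7642 / (0.9·0.7642 + 0.5·0.2358) ≈ 0.8536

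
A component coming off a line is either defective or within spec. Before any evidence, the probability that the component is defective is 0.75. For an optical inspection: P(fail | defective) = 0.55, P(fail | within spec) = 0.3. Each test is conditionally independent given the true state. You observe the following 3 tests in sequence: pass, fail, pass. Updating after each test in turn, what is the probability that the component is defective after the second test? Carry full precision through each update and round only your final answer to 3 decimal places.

0.780

After 'pass': P(defective) = 0.45·0.7500 / (0.45·0.7500 + 0.7·0.2500) ≈ 0.6585
After 'fail': P(defective) = 0.55·0.6585 / (0.55·0.6585 + 0.3·0.3415) ≈ 0.7795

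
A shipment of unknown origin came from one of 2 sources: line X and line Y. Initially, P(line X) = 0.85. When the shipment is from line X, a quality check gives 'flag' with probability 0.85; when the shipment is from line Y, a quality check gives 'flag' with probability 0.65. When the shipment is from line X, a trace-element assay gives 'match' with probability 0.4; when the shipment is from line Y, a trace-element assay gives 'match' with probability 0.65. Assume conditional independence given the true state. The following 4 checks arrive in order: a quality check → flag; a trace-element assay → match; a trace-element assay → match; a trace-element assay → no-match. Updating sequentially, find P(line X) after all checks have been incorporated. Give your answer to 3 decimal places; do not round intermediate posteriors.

0.828

Each posterior becomes the prior for the next update.
After a quality check='flag': P(line X) = 0.85·0.8500 / (0.85·0.8500 + 0.65·0.1500) ≈ 0.8811
After a trace-element assay='match': P(line X) = 0.4·0.8811 / (0.4·0.8811 + 0.65·0.1189) ≈ 0.8201
After a trace-element assay='match': P(line X) = 0.4·0.8201 / (0.4·0.8201 + 0.65·0.1799) ≈ 0.7373
After a trace-element assay='no-match': P(line X) = 0.6·0.7373 / (0.6·0.7373 + 0.35·0.2627) ≈ 0.8279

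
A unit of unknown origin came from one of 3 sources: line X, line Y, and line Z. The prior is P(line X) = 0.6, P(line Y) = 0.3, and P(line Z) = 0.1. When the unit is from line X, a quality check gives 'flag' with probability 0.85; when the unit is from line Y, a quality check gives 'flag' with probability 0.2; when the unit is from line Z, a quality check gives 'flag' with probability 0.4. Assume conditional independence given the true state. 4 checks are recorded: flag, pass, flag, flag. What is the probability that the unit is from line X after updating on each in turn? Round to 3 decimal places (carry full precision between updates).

0.906

Apply Bayes' rule sequentially, carrying P(line X) forward.
After 'flag': normaliser = 0.85·0.6000 + 0.2·0.3000 + 0.4·0.1000; P(line X) ≈ 0.8361, P(line Y) ≈ 0.0984, P(line Z) ≈ 0.0656
After 'pass': normaliser = 0.15·0.8361 + 0.8·0.0984 + 0.6·0.0656; P(line X) ≈ 0.5152, P(line Y) ≈ 0.3232, P(line Z) ≈ 0.1616
After 'flag': normaliser = 0.85·0.5152 + 0.2·0.3232 + 0.4·0.1616; P(line X) ≈ 0.7720, P(line Y) ≈ 0.1140, P(line Z) ≈ 0.1140
After 'flag': normaliser = 0.85·0.7720 + 0.2·0.1140 + 0.4·0.1140; P(line X) ≈ 0.9056, P(line Y) ≈ 0.0315, P(line Z) ≈ 0.0629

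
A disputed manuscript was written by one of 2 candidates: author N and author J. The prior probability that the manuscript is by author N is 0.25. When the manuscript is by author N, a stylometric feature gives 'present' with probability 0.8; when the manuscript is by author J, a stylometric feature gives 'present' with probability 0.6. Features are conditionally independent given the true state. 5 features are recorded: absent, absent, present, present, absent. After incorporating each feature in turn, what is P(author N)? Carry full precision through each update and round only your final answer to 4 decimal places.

After 'absent': P(author N) = 0.2·0.2500 / (0.2·0.2500 + 0.4·0.7500) ≈ 0.1429
After 'absent': P(author N) = 0.2·0.1429 / (0.2·0.1429 + 0.4·0.8571) ≈ 0.0769
After 'present': P(author N) = 0.8·0.0769 / (0.8·0.0769 + 0.6·0.9231) ≈ 0.1000
After 'present': P(author N) = 0.8·0.1000 / (0.8·0.1000 + 0.6·0.9000) ≈ 0.1290
After 'absent': P(author N) = 0.2·0.1290 / (0.2·0.1290 + 0.4·0.8710) ≈ 0.0690

0.0690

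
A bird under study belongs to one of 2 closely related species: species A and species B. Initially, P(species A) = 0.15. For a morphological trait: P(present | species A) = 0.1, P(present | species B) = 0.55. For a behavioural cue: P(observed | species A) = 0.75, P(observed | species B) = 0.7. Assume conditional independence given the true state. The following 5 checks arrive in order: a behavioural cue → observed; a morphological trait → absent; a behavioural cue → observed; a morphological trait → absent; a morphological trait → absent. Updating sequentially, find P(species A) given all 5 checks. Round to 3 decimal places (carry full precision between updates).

After a behavioural cue='observed': P(species A) = 0.75·0.1500 / (0.75·0.1500 + 0.7·0.8500) ≈ 0.1590
After a morphological trait='absent': P(species A) = 0.9·0.1590 / (0.9·0.1590 + 0.45·0.8410) ≈ 0.2744
After a behavioural cue='observed': P(species A) = 0.75·0.2744 / (0.75·0.2744 + 0.7·0.7256) ≈ 0.2883
After a morphological trait='absent': P(species A) = 0.9·0.2883 / (0.9·0.2883 + 0.45·0.7117) ≈ 0.4476
After a morphological trait='absent': P(species A) = 0.9·0.4476 / (0.9·0.4476 + 0.45·0.5524) ≈ 0.6184

0.618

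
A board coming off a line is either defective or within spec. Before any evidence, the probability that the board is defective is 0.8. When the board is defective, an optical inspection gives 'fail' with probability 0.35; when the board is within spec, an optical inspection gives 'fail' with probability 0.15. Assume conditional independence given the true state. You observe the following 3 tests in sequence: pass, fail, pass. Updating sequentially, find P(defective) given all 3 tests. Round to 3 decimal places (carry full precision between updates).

Apply Bayes' rule sequentially, carrying P(defective) forward.
After 'pass': P(defective) = 0.65·0.8000 / (0.65·0.8000 + 0.85·0.2000) ≈ 0.7536
After 'fail': P(defective) = 0.35·0.7536 / (0.35·0.7536 + 0.15·0.2464) ≈ 0.8771
After 'pass': P(defective) = 0.65·0.8771 / (0.65·0.8771 + 0.85·0.1229) ≈ 0.8452

0.845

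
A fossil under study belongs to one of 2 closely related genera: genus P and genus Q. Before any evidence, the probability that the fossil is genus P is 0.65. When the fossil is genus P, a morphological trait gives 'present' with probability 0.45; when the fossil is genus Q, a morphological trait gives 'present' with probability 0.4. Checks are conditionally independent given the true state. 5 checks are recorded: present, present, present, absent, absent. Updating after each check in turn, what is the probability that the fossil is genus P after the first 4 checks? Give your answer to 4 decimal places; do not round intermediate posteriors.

0.7079

After 'present': P(genus P) = 0.45·0.6500 / (0.45·0.6500 + 0.4·0.3500) ≈ 0.6763
After 'present': P(genus P) = 0.45·0.6763 / (0.45·0.6763 + 0.4·0.3237) ≈ 0.7015
After 'present': P(genus P) = 0.45·0.7015 / (0.45·0.7015 + 0.4·0.2985) ≈ 0.7256
After 'absent': P(genus P) = 0.55·0.7256 / (0.55·0.7256 + 0.6·0.2744) ≈ 0.7079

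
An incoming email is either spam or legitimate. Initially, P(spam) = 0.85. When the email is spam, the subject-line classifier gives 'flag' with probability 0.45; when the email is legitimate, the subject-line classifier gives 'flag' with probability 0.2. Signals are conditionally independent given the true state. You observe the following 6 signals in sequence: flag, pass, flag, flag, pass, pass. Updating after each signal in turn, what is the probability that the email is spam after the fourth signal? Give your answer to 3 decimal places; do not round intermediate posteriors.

After 'flag': P(spam) = 0.45·0.8500 / (0.45·0.8500 + 0.2·0.1500) ≈ 0.9273
After 'pass': P(spam) = 0.55·0.9273 / (0.55·0.9273 + 0.8·0.0727) ≈ 0.8976
After 'flag': P(spam) = 0.45·0.8976 / (0.45·0.8976 + 0.2·0.1024) ≈ 0.9517
After 'flag': P(spam) = 0.45·0.9517 / (0.45·0.9517 + 0.2·0.0483) ≈ 0.9780

0.978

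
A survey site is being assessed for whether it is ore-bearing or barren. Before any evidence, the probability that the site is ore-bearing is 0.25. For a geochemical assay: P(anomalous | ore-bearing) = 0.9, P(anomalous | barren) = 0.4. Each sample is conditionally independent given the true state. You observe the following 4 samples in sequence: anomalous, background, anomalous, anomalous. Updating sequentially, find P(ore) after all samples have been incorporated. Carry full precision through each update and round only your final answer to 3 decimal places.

0.388

After 'anomalous': P(ore) = 0.9·0.2500 / (0.9·0.2500 + 0.4·0.7500) ≈ 0.4286
After 'background': P(ore) = 0.1·0.4286 / (0.1·0.4286 + 0.6·0.5714) ≈ 0.1111
After 'anomalous': P(ore) = 0.9·0.1111 / (0.9·0.1111 + 0.4·0.8889) ≈ 0.2195
After 'anomalous': P(ore) = 0.9·0.2195 / (0.9·0.2195 + 0.4·0.7805) ≈ 0.3876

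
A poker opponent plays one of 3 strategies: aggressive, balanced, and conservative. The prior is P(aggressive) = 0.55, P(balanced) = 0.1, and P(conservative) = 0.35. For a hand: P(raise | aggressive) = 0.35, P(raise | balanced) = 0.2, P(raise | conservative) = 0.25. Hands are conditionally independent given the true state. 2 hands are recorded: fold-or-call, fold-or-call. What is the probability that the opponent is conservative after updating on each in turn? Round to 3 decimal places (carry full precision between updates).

0.399

After 'fold-or-call': normaliser = 0.65·0.5500 + 0.8·0.1000 + 0.75·0.3500; P(aggressive) ≈ 0.5107, P(balanced) ≈ 0.1143, P(conservative) ≈ 0.3750
After 'fold-or-call': normaliser = 0.65·0.5107 + 0.8·0.1143 + 0.75·0.3750; P(aggressive) ≈ 0.4711, P(balanced) ≈ 0.1298, P(conservative) ≈ 0.3991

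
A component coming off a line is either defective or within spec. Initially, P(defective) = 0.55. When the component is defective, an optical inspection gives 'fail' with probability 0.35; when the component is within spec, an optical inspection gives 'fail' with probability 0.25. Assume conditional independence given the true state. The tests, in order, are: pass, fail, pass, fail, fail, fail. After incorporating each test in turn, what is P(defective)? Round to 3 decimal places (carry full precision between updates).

Apply Bayes' rule sequentially, carrying P(defective) forward.
After 'pass': P(defective) = 0.65·0.5500 / (0.65·0.5500 + 0.75·0.4500) ≈ 0.5144
After 'fail': P(defective) = 0.35·0.5144 / (0.35·0.5144 + 0.25·0.4856) ≈ 0.5973
After 'pass': P(defective) = 0.65·0.5973 / (0.65·0.5973 + 0.75·0.4027) ≈ 0.5624
After 'fail': P(defective) = 0.35·0.5624 / (0.35·0.5624 + 0.25·0.4376) ≈ 0.6428
After 'fail': P(defective) = 0.35·0.6428 / (0.35·0.6428 + 0.25·0.3572) ≈ 0.7158
After 'fail': P(defective) = 0.35·0.7158 / (0.35·0.7158 + 0.25·0.2842) ≈ 0.7791

0.779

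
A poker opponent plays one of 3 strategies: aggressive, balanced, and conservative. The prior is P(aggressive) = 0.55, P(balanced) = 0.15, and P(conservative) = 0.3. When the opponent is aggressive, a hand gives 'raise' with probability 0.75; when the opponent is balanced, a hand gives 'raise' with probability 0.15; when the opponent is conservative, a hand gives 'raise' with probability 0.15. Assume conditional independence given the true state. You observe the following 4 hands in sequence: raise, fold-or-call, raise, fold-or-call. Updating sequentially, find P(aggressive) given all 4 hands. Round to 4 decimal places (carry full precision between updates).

0.7255

After 'raise': normaliser = 0.75·0.5500 + 0.15·0.1500 + 0.15·0.3000; P(aggressive) ≈ 0.8594, P(balanced) ≈ 0.0469, P(conservative) ≈ 0.0938
After 'fold-or-call': normaliser = 0.25·0.8594 + 0.85·0.0469 + 0.85·0.0938; P(aggressive) ≈ 0.6425, P(balanced) ≈ 0.1192, P(conservative) ≈ 0.2383
After 'raise': normaliser = 0.75·0.6425 + 0.15·0.1192 + 0.15·0.2383; P(aggressive) ≈ 0.8999, P(balanced) ≈ 0.0334, P(conservative) ≈ 0.0668
After 'fold-or-call': normaliser = 0.25·0.8999 + 0.85·0.0334 + 0.85·0.0668; P(aggressive) ≈ 0.7255, P(balanced) ≈ 0.0915, P(conservative) ≈ 0.1830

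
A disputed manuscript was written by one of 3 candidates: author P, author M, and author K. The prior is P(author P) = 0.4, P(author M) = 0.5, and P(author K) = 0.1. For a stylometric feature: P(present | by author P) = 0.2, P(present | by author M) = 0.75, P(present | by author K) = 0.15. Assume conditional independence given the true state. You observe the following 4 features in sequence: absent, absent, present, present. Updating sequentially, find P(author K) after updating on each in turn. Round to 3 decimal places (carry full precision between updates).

0.055

After 'absent': normaliser = 0.8·0.4000 + 0.25·0.5000 + 0.85·0.1000; P(author P) ≈ 0.6038, P(author M) ≈ 0.2358, P(author K) ≈ 0.1604
After 'absent': normaliser = 0.8·0.6038 + 0.25·0.2358 + 0.85·0.1604; P(author P) ≈ 0.7121, P(author M) ≈ 0.0869, P(author K) ≈ 0.2010
After 'present': normaliser = 0.2·0.7121 + 0.75·0.0869 + 0.15·0.2010; P(author P) ≈ 0.5990, P(author M) ≈ 0.2742, P(author K) ≈ 0.1268
After 'present': normaliser = 0.2·0.5990 + 0.75·0.2742 + 0.15·0.1268; P(author P) ≈ 0.3478, P(author M) ≈ 0.5970, P(author K) ≈ 0.0552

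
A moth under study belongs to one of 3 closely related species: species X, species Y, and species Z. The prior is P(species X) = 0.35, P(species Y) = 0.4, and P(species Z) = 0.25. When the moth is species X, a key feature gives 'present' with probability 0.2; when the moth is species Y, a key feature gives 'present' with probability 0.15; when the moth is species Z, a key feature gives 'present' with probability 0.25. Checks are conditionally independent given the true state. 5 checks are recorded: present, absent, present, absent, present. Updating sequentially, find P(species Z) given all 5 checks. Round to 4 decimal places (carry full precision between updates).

Apply Bayes' rule sequentially, carrying P(species Z) forward.
After 'present': normaliser = 0.2·0.3500 + 0.15·0.4000 + 0.25·0.2500; P(species X) ≈ 0.3636, P(species Y) ≈ 0.3117, P(species Z) ≈ 0.3247
After 'absent': normaliser = 0.8·0.3636 + 0.85·0.3117 + 0.75·0.3247; P(species X) ≈ 0.3639, P(species Y) ≈ 0.3314, P(species Z) ≈ 0.3046
After 'present': normaliser = 0.2·0.3639 + 0.15·0.3314 + 0.25·0.3046; P(species X) ≈ 0.3664, P(species Y) ≈ 0.2503, P(species Z) ≈ 0.3834
After 'absent': normaliser = 0.8·0.3664 + 0.85·0.2503 + 0.75·0.3834; P(species X) ≈ 0.3695, P(species Y) ≈ 0.2681, P(species Z) ≈ 0.3624
After 'present': normaliser = 0.2·0.3695 + 0.15·0.2681 + 0.25·0.3624; P(species X) ≈ 0.3610, P(species Y) ≈ 0.1965, P(species Z) ≈ 0.4426

0.4426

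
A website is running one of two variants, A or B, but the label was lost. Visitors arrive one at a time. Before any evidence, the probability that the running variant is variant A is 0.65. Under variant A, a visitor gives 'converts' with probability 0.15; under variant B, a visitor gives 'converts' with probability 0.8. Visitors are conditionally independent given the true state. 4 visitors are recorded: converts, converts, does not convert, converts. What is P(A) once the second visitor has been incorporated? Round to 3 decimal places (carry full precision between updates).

0.061

After 'converts': P(A) = 0.15·0.6500 / (0.15·0.6500 + 0.8·0.3500) ≈ 0.2583
After 'converts': P(A) = 0.15·0.2583 / (0.15·0.2583 + 0.8·0.7417) ≈ 0.0613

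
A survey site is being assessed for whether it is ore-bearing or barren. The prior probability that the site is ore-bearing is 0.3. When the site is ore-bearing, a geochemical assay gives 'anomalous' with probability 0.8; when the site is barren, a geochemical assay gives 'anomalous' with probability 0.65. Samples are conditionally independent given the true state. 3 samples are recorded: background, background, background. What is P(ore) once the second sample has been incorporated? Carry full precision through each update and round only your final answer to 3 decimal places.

Each posterior becomes the prior for the next update.
After 'background': P(ore) = 0.2·0.3000 / (0.2·0.3000 + 0.35·0.7000) ≈ 0.1967
After 'background': P(ore) = 0.2·0.1967 / (0.2·0.1967 + 0.35·0.8033) ≈ 0.1228

0.123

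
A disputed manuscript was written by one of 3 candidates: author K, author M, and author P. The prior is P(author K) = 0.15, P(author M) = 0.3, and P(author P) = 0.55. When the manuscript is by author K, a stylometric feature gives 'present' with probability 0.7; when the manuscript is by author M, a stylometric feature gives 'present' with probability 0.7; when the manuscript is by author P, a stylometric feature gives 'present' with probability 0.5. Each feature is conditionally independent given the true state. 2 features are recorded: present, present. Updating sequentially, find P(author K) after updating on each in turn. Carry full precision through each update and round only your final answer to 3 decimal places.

0.205

After 'present': normaliser = 0.7·0.1500 + 0.7·0.3000 + 0.5·0.5500; P(author K) ≈ 0.1780, P(author M) ≈ 0.3559, P(author P) ≈ 0.4661
After 'present': normaliser = 0.7·0.1780 + 0.7·0.3559 + 0.5·0.4661; P(author K) ≈ 0.2053, P(author M) ≈ 0.4106, P(author P) ≈ 0.3841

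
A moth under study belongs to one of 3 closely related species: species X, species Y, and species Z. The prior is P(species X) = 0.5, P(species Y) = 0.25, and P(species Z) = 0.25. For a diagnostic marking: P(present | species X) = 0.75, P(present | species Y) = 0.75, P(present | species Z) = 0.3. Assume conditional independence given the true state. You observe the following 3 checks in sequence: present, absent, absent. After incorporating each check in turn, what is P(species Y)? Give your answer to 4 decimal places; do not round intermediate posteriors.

After 'present': normaliser = 0.75·0.5000 + 0.75·0.2500 + 0.3·0.2500; P(species X) ≈ 0.5882, P(species Y) ≈ 0.2941, P(species Z) ≈ 0.1176
After 'absent': normaliser = 0.25·0.5882 + 0.25·0.2941 + 0.7·0.1176; P(species X) ≈ 0.4854, P(species Y) ≈ 0.2427, P(species Z) ≈ 0.2718
After 'absent': normaliser = 0.25·0.4854 + 0.25·0.2427 + 0.7·0.2718; P(species X) ≈ 0.3259, P(species Y) ≈ 0.1630, P(species Z) ≈ 0.5111

0.1630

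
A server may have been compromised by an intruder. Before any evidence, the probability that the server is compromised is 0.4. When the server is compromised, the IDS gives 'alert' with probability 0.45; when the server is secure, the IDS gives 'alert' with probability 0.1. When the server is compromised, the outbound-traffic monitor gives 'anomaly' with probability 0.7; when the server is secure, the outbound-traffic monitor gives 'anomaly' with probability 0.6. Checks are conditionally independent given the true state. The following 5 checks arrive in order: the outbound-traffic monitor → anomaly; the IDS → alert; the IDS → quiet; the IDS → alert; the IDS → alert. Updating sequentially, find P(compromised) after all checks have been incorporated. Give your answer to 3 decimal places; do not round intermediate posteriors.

0.977

After the outbound-traffic monitor='anomaly': P(compromised) = 0.7·0.4000 / (0.7·0.4000 + 0.6·0.6000) ≈ 0.4375
After the IDS='alert': P(compromised) = 0.45·0.4375 / (0.45·0.4375 + 0.1·0.5625) ≈ 0.7778
After the IDS='quiet': P(compromised) = 0.55·0.7778 / (0.55·0.7778 + 0.9·0.2222) ≈ 0.6814
After the IDS='alert': P(compromised) = 0.45·0.6814 / (0.45·0.6814 + 0.1·0.3186) ≈ 0.9059
After the IDS='alert': P(compromised) = 0.45·0.9059 / (0.45·0.9059 + 0.1·0.0941) ≈ 0.9774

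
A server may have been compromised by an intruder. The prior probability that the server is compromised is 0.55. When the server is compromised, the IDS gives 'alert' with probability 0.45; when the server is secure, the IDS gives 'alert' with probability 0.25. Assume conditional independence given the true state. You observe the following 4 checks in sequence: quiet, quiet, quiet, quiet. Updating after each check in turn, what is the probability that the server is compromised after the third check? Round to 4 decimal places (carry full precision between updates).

Apply Bayes' rule sequentially, carrying P(compromised) forward.
After 'quiet': P(compromised) = 0.55·0.5500 / (0.55·0.5500 + 0.75·0.4500) ≈ 0.4727
After 'quiet': P(compromised) = 0.55·0.4727 / (0.55·0.4727 + 0.75·0.5273) ≈ 0.3966
After 'quiet': P(compromised) = 0.55·0.3966 / (0.55·0.3966 + 0.75·0.6034) ≈ 0.3252

0.3252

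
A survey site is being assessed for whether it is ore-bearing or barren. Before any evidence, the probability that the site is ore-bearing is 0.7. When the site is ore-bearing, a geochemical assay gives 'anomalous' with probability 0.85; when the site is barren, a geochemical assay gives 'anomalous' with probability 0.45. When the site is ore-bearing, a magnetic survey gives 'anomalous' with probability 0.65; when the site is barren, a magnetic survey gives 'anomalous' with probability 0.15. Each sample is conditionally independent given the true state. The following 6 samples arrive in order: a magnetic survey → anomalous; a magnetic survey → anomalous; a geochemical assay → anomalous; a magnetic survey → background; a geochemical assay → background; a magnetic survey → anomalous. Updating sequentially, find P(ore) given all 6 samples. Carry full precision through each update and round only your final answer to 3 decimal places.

Each posterior becomes the prior for the next update.
After a magnetic survey='anomalous': P(ore) = 0.65·0.7000 / (0.65·0.7000 + 0.15·0.3000) ≈ 0.9100
After a magnetic survey='anomalous': P(ore) = 0.65·0.9100 / (0.65·0.9100 + 0.15·0.0900) ≈ 0.9777
After a geochemical assay='anomalous': P(ore) = 0.85·0.9777 / (0.85·0.9777 + 0.45·0.0223) ≈ 0.9881
After a magnetic survey='background': P(ore) = 0.35·0.9881 / (0.35·0.9881 + 0.85·0.0119) ≈ 0.9715
After a geochemical assay='background': P(ore) = 0.15·0.9715 / (0.15·0.9715 + 0.55·0.0285) ≈ 0.9029
After a magnetic survey='anomalous': P(ore) = 0.65·0.9029 / (0.65·0.9029 + 0.15·0.0971) ≈ 0.9758

0.976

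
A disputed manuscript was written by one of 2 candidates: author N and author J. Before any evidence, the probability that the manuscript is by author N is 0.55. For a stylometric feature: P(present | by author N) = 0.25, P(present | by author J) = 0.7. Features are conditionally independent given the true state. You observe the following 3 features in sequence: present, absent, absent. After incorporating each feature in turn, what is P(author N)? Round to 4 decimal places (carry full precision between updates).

0.7318

After 'present': P(author N) = 0.25·0.5500 / (0.25·0.5500 + 0.7·0.4500) ≈ 0.3039
After 'absent': P(author N) = 0.75·0.3039 / (0.75·0.3039 + 0.3·0.6961) ≈ 0.5218
After 'absent': P(author N) = 0.75·0.5218 / (0.75·0.5218 + 0.3·0.4782) ≈ 0.7318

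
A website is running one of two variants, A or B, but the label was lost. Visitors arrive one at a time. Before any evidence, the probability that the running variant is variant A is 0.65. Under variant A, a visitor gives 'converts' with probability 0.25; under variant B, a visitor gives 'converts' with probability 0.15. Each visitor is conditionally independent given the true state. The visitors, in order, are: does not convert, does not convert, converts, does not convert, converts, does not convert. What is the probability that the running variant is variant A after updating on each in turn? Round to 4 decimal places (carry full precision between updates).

0.7577

After 'does not convert': P(A) = 0.75·0.6500 / (0.75·0.6500 + 0.85·0.3500) ≈ 0.6210
After 'does not convert': P(A) = 0.75·0.6210 / (0.75·0.6210 + 0.85·0.3790) ≈ 0.5911
After 'converts': P(A) = 0.25·0.5911 / (0.25·0.5911 + 0.15·0.4089) ≈ 0.7067
After 'does not convert': P(A) = 0.75·0.7067 / (0.75·0.7067 + 0.85·0.2933) ≈ 0.6801
After 'converts': P(A) = 0.25·0.6801 / (0.25·0.6801 + 0.15·0.3199) ≈ 0.7799
After 'does not convert': P(A) = 0.75·0.7799 / (0.75·0.7799 + 0.85·0.2201) ≈ 0.7577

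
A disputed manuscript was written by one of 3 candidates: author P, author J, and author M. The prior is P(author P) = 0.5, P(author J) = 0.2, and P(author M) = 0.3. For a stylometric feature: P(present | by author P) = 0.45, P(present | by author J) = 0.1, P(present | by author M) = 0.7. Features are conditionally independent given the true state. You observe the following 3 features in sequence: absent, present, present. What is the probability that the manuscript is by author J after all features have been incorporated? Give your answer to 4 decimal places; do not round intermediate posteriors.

After 'absent': normaliser = 0.55·0.5000 + 0.9·0.2000 + 0.3·0.3000; P(author P) ≈ 0.5046, P(author J) ≈ 0.3303, P(author M) ≈ 0.1651
After 'present': normaliser = 0.45·0.5046 + 0.1·0.3303 + 0.7·0.1651; P(author P) ≈ 0.6044, P(author J) ≈ 0.0879, P(author M) ≈ 0.3077
After 'present': normaliser = 0.45·0.6044 + 0.1·0.0879 + 0.7·0.3077; P(author P) ≈ 0.5482, P(author J) ≈ 0.0177, P(author M) ≈ 0.4341

0.0177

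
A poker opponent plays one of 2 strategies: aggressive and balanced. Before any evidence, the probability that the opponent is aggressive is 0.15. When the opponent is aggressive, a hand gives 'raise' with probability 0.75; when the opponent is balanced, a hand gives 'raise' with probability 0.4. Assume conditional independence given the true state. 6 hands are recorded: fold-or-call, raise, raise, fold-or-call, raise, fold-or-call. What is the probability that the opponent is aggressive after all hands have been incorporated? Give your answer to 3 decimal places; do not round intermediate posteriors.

After 'fold-or-call': P(aggressive) = 0.25·0.1500 / (0.25·0.1500 + 0.6·0.8500) ≈ 0.0685
After 'raise': P(aggressive) = 0.75·0.0685 / (0.75·0.0685 + 0.4·0.9315) ≈ 0.1212
After 'raise': P(aggressive) = 0.75·0.1212 / (0.75·0.1212 + 0.4·0.8788) ≈ 0.2054
After 'fold-or-call': P(aggressive) = 0.25·0.2054 / (0.25·0.2054 + 0.6·0.7946) ≈ 0.0972
After 'raise': P(aggressive) = 0.75·0.0972 / (0.75·0.0972 + 0.4·0.9028) ≈ 0.1680
After 'fold-or-call': P(aggressive) = 0.25·0.1680 / (0.25·0.1680 + 0.6·0.8320) ≈ 0.0776

0.078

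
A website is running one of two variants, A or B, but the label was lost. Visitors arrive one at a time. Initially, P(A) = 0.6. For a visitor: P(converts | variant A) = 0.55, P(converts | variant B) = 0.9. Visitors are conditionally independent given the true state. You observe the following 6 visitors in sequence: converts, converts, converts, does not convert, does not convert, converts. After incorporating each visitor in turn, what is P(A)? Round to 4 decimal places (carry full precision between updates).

After 'converts': P(A) = 0.55·0.6000 / (0.55·0.6000 + 0.9·0.4000) ≈ 0.4783
After 'converts': P(A) = 0.55·0.4783 / (0.55·0.4783 + 0.9·0.5217) ≈ 0.3591
After 'converts': P(A) = 0.55·0.3591 / (0.55·0.3591 + 0.9·0.6409) ≈ 0.2550
After 'does not convert': P(A) = 0.45·0.2550 / (0.45·0.2550 + 0.1·0.7450) ≈ 0.6064
After 'does not convert': P(A) = 0.45·0.6064 / (0.45·0.6064 + 0.1·0.3936) ≈ 0.8739
After 'converts': P(A) = 0.55·0.8739 / (0.55·0.8739 + 0.9·0.1261) ≈ 0.8090

0.8090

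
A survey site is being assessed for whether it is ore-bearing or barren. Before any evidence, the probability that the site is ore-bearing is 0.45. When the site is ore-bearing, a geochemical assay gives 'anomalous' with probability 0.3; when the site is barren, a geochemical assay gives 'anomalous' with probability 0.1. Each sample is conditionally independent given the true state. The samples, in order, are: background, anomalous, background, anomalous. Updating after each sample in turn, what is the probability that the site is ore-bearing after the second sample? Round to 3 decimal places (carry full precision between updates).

0.656

After 'background': P(ore) = 0.7·0.4500 / (0.7·0.4500 + 0.9·0.5500) ≈ 0.3889
After 'anomalous': P(ore) = 0.3·0.3889 / (0.3·0.3889 + 0.1·0.6111) ≈ 0.6562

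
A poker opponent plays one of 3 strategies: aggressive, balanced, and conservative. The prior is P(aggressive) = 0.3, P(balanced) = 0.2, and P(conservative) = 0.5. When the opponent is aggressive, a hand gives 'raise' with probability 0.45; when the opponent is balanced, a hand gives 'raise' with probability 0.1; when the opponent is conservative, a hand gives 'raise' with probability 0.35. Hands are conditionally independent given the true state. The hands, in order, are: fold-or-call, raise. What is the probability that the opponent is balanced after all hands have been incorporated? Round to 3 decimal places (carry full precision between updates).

Apply Bayes' rule sequentially, carrying P(balanced) forward.
After 'fold-or-call': normaliser = 0.55·0.3000 + 0.9·0.2000 + 0.65·0.5000; P(aggressive) ≈ 0.2463, P(balanced) ≈ 0.2687, P(conservative) ≈ 0.4851
After 'raise': normaliser = 0.45·0.2463 + 0.1·0.2687 + 0.35·0.4851; P(aggressive) ≈ 0.3604, P(balanced) ≈ 0.0874, P(conservative) ≈ 0.5522

0.087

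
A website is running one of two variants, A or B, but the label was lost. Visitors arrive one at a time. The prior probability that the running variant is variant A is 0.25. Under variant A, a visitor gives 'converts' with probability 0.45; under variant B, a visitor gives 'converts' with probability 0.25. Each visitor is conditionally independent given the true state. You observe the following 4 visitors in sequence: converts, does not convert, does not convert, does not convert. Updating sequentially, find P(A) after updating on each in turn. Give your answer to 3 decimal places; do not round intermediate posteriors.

Each posterior becomes the prior for the next update.
After 'converts': P(A) = 0.45·0.2500 / (0.45·0.2500 + 0.25·0.7500) ≈ 0.3750
After 'does not convert': P(A) = 0.55·0.3750 / (0.55·0.3750 + 0.75·0.6250) ≈ 0.3056
After 'does not convert': P(A) = 0.55·0.3056 / (0.55·0.3056 + 0.75·0.6944) ≈ 0.2440
After 'does not convert': P(A) = 0.55·0.2440 / (0.55·0.2440 + 0.75·0.7560) ≈ 0.1913

0.191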